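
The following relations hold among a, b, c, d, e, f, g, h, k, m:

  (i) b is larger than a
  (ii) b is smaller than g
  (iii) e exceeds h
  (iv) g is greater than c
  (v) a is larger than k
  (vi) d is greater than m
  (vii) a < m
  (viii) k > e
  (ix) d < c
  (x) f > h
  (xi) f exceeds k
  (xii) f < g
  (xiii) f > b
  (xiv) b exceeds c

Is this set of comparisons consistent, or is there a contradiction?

Every relation is compatible with h < e < k < a < m < d < c < b < f < g; the set is consistent.

consistent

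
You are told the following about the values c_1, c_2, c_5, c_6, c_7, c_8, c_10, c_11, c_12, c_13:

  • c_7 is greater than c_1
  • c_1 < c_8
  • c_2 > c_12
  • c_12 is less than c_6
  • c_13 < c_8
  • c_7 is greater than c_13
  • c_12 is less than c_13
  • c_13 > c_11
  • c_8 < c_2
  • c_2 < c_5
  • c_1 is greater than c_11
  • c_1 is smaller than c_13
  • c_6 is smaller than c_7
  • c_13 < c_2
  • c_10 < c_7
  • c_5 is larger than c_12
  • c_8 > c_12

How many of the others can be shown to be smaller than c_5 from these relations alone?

6

From c_5 the given relations immediately reach c_12, c_2.
From those, c_13, c_8 — 4 in total.
From those, c_11, c_1 — 6 in total.
Nothing else is reachable below c_5; 6 in all.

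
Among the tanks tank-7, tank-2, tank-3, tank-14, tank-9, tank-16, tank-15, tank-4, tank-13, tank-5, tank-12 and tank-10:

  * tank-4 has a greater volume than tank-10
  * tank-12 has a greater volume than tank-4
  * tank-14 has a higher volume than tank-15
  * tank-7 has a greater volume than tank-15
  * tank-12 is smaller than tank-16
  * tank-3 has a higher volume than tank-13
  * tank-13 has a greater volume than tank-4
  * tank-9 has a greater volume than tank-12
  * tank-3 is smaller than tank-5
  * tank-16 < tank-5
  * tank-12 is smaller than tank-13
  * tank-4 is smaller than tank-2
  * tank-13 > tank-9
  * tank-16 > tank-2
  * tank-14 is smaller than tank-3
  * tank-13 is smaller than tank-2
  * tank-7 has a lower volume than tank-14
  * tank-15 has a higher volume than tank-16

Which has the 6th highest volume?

tank-16

The consecutive relations fix a unique order: tank-10 < tank-4 < tank-12 < tank-9 < tank-13 < tank-2 < tank-16 < tank-15 < tank-7 < tank-14 < tank-3 < tank-5.
Counting 6 from the largest end gives tank-16.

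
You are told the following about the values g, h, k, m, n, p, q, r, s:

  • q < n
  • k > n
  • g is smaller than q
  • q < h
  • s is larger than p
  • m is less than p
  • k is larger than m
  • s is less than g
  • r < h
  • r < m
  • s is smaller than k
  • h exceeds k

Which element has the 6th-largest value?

s

The consecutive relations fix a unique order: r < m < p < s < g < q < n < k < h.
Counting 6 from the largest end gives s.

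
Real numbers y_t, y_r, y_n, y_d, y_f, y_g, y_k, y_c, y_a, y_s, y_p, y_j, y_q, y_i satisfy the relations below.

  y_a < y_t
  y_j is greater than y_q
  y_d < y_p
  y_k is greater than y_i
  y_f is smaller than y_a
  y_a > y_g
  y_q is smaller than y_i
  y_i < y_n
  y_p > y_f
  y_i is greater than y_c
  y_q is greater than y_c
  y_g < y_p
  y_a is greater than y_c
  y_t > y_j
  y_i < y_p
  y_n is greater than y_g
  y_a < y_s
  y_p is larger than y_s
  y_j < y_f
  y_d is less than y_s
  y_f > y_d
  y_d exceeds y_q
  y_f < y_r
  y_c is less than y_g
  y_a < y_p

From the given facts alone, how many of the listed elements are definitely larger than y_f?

From y_f the given relations immediately reach y_a, y_p, y_r.
From those, y_t, y_s — 5 in total.
No other element is forced above y_f by the given relations, so the count is 5.

5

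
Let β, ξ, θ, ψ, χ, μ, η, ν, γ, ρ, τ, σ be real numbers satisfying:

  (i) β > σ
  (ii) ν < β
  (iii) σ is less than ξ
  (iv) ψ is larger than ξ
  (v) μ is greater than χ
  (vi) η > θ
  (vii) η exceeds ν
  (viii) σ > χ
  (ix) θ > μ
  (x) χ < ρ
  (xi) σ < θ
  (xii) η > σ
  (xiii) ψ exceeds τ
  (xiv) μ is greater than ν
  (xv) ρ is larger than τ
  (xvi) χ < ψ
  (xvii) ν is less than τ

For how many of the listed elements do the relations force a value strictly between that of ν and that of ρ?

Chaining upward from ν reaches: τ, μ, θ, β, ψ, η.
Chaining downward from ρ reaches: χ, τ.
Strictly between ν and ρ are those in both lists: τ — 1 element.

1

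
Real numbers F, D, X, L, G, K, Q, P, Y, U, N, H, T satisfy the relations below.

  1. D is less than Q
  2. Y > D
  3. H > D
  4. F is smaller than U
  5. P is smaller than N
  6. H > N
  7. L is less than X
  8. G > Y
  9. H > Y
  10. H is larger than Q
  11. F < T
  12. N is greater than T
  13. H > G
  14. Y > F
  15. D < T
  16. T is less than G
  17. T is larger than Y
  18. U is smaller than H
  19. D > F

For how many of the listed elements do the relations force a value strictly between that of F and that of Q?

1

The relations place F below Q. An element lies strictly between them when it is forced above F and also forced below Q.
Above F: {D, Y, T, G, N, U, H}. Below Q: {D}.
Intersection: {D} — 1.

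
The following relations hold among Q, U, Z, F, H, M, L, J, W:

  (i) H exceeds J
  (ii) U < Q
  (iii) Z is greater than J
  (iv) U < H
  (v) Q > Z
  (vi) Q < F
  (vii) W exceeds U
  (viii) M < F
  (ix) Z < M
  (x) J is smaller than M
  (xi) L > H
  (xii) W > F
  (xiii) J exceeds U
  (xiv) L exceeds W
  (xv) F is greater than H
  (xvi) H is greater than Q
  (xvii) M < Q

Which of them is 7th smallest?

Chaining the given pairs: U < J < Z < M < Q < H < F < W < L.
Counting 7 from the smallest end gives F.

F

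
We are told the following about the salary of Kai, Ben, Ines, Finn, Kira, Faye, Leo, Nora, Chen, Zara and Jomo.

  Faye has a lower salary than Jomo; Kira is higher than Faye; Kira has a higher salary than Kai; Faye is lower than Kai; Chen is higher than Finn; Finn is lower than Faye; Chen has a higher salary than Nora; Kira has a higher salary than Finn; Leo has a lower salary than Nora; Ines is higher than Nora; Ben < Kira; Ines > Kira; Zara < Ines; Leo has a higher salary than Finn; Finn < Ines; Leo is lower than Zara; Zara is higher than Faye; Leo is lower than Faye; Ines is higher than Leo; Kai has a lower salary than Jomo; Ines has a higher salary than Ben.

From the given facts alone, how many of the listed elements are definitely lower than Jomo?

4

From Jomo the given relations immediately reach Faye, Kai.
From those, Finn, Leo — 4 in total.
No other element is forced below Jomo by the given relations, so the count is 4.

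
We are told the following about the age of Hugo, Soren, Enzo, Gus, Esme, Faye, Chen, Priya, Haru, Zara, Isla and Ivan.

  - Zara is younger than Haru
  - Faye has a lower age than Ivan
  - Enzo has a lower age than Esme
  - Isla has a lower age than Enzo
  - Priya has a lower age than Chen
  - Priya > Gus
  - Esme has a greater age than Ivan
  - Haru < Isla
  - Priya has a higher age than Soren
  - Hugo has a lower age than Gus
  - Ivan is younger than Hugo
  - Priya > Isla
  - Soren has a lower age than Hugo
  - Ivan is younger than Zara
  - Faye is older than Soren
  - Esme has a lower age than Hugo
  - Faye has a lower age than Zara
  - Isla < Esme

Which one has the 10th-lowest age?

Gus

Piecing the relations together gives one ordering: Soren < Faye < Ivan < Zara < Haru < Isla < Enzo < Esme < Hugo < Gus < Priya < Chen.
Counting 10 from the smallest end gives Gus.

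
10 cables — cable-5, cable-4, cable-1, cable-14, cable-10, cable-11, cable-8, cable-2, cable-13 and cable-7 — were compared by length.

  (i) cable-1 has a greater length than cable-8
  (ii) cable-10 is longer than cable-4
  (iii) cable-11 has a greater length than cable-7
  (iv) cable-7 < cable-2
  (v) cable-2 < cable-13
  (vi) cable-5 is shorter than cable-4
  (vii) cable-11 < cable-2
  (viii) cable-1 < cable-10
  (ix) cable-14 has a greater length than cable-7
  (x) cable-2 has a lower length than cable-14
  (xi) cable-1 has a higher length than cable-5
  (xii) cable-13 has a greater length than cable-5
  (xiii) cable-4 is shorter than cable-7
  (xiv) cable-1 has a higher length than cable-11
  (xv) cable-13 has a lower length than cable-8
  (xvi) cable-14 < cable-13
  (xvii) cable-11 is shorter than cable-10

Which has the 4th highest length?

cable-13

Chaining the given pairs: cable-5 < cable-4 < cable-7 < cable-11 < cable-2 < cable-14 < cable-13 < cable-8 < cable-1 < cable-10.
Counting 4 from the largest end gives cable-13.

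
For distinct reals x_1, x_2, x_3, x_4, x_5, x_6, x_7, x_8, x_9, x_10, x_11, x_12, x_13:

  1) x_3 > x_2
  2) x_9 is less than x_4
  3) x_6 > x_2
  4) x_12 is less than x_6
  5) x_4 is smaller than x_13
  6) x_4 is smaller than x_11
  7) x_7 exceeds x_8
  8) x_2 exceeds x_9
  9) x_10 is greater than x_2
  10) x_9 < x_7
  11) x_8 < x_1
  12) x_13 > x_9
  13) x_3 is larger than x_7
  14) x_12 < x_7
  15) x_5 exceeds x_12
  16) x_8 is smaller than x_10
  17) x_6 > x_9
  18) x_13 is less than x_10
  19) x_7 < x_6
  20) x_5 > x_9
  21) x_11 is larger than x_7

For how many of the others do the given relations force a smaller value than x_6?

The elements the relations force below x_6 are x_8, x_9, x_12, x_2, x_7 — no chain reaches any other.
That is 5.

5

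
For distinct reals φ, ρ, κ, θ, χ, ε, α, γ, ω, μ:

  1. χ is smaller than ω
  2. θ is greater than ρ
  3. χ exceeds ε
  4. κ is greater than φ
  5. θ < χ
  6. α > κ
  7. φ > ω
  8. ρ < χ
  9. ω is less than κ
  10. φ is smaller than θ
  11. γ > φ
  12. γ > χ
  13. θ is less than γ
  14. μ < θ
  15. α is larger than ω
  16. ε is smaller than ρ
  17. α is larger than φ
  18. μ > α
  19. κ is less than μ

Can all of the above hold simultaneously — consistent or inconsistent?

Chaining the given relations yields χ < ω < φ < κ < α < μ < θ, so χ < θ. But one relation states θ < χ. These cannot both hold.

inconsistent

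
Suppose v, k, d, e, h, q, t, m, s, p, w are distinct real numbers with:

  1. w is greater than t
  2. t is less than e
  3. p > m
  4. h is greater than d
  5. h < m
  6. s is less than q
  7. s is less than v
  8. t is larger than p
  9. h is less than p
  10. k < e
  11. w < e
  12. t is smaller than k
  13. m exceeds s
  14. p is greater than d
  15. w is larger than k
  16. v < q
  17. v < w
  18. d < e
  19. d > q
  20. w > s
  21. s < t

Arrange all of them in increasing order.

s < v < q < d < h < m < p < t < k < w < e

Each adjacent pair is fixed by a given relation: s < v; v < q; q < d; d < h; h < m; m < p; p < t; t < k; k < w; w < e. Chaining them end to end gives the full order.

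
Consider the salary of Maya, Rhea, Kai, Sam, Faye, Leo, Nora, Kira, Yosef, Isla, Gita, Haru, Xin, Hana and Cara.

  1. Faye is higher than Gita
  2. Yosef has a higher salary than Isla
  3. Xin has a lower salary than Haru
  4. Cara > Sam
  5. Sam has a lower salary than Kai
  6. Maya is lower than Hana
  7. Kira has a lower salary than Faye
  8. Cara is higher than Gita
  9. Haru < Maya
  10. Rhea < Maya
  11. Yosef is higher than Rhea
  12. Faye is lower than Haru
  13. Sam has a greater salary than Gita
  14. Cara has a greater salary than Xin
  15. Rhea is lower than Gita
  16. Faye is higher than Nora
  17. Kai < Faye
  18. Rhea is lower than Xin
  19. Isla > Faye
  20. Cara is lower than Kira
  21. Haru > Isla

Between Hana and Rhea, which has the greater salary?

Following the relations from Rhea: Rhea < Gita < Cara < Kira < Faye < Isla < Haru < Maya < Hana.
So Rhea < Hana; Hana is the higher of the two.

Hana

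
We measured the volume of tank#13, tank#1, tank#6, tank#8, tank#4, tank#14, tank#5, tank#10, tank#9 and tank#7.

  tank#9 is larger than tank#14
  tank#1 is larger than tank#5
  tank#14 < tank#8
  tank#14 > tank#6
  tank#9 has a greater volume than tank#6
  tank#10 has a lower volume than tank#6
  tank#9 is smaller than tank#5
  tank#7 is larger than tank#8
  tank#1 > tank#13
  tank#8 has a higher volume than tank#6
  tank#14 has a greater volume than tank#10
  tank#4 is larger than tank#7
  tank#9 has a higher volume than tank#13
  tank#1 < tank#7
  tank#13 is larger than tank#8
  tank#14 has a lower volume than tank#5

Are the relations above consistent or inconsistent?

The single ordering tank#10 < tank#6 < tank#14 < tank#8 < tank#13 < tank#9 < tank#5 < tank#1 < tank#7 < tank#4 satisfies every listed relation, so no contradiction arises.

consistent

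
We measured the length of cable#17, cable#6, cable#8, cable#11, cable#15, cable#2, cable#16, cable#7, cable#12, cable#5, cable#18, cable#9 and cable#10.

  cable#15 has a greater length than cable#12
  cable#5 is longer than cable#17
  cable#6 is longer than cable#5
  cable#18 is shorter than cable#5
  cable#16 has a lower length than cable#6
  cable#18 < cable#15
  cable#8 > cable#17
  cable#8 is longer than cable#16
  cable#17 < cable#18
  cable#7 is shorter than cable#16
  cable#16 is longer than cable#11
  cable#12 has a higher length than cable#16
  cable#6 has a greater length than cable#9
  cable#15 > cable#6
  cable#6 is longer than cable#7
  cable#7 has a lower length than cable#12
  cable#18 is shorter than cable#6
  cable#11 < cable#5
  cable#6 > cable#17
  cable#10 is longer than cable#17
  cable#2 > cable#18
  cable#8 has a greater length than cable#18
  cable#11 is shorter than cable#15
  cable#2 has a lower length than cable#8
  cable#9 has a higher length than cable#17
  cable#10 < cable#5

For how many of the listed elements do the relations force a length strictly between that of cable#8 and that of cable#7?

1

The relations place cable#7 below cable#8. An element lies strictly between them when it is forced above cable#7 and also forced below cable#8.
Above cable#7: {cable#16, cable#12, cable#6, cable#15}. Below cable#8: {cable#11, cable#17, cable#18, cable#2, cable#16}.
Intersection: {cable#16} — 1.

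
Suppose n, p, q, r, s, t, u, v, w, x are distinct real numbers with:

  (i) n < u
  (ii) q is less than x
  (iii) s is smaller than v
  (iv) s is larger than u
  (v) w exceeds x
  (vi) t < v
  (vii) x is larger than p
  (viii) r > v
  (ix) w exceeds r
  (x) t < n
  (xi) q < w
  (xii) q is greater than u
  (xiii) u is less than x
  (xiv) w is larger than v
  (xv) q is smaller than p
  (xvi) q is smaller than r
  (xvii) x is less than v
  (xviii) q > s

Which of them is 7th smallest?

Chaining the given pairs: t < n < u < s < q < p < x < v < r < w.
The 7th smallest is x.

x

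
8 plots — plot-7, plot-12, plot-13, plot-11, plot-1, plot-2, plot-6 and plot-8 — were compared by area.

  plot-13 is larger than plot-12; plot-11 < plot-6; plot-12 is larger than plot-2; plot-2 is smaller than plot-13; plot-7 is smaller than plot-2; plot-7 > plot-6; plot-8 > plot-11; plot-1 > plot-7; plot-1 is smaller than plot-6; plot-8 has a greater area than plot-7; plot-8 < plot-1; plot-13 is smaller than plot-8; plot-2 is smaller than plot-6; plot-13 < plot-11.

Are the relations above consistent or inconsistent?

inconsistent

We have plot-6 < plot-7 stated directly, yet also plot-7 < plot-2 < plot-12 < plot-13 < plot-11 < plot-8 < plot-1 < plot-6 by chaining the others — so plot-7 < plot-6. Contradiction.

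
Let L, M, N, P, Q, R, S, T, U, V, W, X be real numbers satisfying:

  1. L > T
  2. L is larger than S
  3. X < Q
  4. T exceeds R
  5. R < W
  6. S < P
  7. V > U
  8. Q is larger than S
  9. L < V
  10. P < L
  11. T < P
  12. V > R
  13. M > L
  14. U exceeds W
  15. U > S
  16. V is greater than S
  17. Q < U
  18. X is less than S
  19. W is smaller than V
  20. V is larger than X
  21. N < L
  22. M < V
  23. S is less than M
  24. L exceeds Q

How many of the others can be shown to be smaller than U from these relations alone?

5

Directly below U: S, Q, W.
One step further: X, R (5 so far).
Nothing else is reachable below U; 5 in all.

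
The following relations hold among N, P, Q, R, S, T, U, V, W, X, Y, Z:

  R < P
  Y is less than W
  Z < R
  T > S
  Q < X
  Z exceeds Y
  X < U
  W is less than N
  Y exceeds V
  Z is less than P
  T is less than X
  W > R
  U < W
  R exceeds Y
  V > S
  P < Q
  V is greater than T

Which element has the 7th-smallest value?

The consecutive relations fix a unique order: S < T < V < Y < Z < R < P < Q < X < U < W < N.
Counting 7 from the smallest end gives P.

P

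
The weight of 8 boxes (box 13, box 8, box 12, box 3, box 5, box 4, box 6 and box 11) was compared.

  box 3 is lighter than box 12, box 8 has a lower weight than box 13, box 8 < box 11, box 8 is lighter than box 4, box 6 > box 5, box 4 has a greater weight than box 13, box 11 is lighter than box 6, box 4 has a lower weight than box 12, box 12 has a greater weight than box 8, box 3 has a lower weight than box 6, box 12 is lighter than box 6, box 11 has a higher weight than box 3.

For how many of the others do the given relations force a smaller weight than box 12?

4

The elements the relations force below box 12 are box 8, box 13, box 3, box 4 — no chain reaches any other.
That is 4.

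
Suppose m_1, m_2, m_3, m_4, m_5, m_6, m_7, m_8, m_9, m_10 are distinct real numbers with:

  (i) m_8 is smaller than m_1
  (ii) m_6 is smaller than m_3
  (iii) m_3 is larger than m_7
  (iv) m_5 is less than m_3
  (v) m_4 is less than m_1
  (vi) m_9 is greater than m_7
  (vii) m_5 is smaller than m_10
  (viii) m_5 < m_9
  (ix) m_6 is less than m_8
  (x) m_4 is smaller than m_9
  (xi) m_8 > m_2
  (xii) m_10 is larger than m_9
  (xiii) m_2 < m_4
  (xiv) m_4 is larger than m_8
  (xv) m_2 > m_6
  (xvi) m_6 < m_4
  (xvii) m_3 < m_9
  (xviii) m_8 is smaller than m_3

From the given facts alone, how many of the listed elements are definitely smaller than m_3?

5

The elements the relations force below m_3 are m_6, m_2, m_5, m_8, m_7 — no chain reaches any other.
That is 5.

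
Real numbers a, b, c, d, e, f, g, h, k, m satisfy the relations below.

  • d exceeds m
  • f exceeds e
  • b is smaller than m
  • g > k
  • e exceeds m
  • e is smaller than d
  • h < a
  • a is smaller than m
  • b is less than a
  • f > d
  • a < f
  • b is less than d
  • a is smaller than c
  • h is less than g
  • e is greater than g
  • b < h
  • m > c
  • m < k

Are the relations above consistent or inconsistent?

Every relation is compatible with b < h < a < c < m < k < g < e < d < f; the set is consistent.

consistent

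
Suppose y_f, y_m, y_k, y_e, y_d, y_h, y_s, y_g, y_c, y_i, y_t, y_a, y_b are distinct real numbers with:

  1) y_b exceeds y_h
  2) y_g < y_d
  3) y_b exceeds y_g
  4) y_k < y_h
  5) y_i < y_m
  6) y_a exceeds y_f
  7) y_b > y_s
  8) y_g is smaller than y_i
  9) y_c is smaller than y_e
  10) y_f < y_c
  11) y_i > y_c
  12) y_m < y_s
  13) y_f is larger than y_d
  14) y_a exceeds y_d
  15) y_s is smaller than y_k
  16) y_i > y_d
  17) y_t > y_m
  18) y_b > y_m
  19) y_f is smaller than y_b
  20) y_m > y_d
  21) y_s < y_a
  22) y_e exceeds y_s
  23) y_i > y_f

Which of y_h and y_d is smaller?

y_d

Chaining the given relations: y_d < y_f < y_c < y_i < y_m < y_s < y_k < y_h.
So y_d < y_h; y_d is the smaller of the two.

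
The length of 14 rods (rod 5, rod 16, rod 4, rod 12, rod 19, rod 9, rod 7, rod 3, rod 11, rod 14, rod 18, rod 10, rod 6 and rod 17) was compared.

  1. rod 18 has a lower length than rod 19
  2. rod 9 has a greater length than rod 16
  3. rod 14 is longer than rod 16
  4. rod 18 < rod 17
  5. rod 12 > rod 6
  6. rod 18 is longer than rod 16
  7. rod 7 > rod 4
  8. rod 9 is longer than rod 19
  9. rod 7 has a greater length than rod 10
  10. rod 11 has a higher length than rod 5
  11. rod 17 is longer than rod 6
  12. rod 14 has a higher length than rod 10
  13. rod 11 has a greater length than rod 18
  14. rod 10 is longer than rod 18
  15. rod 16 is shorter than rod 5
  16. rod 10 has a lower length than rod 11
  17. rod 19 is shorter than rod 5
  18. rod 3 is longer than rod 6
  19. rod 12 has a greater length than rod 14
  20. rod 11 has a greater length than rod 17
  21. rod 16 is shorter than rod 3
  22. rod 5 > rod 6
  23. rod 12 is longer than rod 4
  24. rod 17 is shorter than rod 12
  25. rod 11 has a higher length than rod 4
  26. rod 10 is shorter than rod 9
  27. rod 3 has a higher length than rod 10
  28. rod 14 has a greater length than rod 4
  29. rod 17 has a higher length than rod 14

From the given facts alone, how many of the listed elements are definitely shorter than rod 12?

7

From rod 12 the given relations immediately reach rod 6, rod 4, rod 14, rod 17.
From those, rod 16, rod 18, rod 10 — 7 in total.
Nothing else is reachable below rod 12; 7 in all.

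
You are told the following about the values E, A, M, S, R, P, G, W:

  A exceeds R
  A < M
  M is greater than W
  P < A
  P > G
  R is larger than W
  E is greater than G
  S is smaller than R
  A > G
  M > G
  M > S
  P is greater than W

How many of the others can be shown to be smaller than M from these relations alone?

6

From M the given relations immediately reach G, S, W, A.
From those, R, P — 6 in total.
Nothing else is reachable below M; 6 in all.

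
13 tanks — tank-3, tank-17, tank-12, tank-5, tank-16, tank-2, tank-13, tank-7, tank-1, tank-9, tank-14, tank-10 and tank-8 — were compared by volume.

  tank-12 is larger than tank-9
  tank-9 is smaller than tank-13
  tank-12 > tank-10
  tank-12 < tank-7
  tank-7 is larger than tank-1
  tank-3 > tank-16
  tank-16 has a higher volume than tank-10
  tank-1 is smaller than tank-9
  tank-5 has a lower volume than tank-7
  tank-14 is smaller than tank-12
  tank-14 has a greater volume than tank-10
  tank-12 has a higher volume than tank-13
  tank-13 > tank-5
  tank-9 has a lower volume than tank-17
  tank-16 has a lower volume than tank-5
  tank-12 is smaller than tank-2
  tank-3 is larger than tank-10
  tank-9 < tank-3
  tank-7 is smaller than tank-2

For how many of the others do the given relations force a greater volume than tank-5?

4

The elements the relations force above tank-5 are tank-13, tank-12, tank-7, tank-2 — no chain reaches any other.
That is 4.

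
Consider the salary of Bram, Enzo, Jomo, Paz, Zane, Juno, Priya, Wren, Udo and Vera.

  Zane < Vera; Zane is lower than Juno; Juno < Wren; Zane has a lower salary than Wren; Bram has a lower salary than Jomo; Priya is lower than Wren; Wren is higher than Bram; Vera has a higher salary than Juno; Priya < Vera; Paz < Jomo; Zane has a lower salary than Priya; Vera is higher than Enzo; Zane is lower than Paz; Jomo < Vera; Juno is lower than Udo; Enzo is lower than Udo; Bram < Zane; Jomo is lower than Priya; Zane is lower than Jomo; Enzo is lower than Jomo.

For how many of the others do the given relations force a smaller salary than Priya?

From Priya the given relations immediately reach Zane, Jomo.
From those, Bram, Enzo, Paz — 5 in total.
No other element is forced below Priya by the given relations, so the count is 5.

5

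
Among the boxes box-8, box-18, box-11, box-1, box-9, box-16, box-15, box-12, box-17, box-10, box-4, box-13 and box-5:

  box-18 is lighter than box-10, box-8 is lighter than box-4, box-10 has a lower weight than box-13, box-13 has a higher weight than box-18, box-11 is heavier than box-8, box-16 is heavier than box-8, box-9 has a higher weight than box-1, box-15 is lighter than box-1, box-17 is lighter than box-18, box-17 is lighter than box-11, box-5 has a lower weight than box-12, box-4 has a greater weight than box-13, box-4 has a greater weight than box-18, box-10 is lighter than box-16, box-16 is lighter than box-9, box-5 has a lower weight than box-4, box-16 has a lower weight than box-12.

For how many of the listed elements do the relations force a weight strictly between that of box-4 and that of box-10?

1

The relations place box-10 below box-4. An element lies strictly between them when it is forced above box-10 and also forced below box-4.
Above box-10: {box-16, box-13, box-12, box-9}. Below box-4: {box-5, box-17, box-8, box-18, box-13}.
Intersection: {box-13} — 1.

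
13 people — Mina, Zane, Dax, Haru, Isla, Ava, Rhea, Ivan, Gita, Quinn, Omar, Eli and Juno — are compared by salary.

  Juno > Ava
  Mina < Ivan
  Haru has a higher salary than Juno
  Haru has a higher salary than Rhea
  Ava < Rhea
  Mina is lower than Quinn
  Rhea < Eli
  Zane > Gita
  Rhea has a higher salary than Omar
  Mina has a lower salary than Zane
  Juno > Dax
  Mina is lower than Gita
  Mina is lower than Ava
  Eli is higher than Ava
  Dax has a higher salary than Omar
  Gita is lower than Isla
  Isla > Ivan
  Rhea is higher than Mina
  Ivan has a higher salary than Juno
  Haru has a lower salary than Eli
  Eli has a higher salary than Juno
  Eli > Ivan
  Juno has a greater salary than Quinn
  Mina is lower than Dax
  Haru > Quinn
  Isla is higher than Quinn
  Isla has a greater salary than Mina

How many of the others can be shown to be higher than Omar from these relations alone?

7

Directly above Omar: Dax, Rhea.
One step further: Juno, Haru, Eli (5 so far).
One step further: Ivan (6 so far).
One step further: Isla (7 so far).
Nothing else is reachable above Omar; 7 in all.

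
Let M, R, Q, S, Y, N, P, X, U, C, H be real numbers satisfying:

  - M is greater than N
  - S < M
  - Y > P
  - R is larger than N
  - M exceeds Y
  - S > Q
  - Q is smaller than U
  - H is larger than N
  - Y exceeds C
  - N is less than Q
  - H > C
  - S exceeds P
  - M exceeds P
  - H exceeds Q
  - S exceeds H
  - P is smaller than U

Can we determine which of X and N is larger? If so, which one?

Following every chain through N: above N we get R, Q, U, H, S, M.
X is not reached, and no chain runs the other way from X to N.
So the given relations leave the order of N and X undetermined.

undetermined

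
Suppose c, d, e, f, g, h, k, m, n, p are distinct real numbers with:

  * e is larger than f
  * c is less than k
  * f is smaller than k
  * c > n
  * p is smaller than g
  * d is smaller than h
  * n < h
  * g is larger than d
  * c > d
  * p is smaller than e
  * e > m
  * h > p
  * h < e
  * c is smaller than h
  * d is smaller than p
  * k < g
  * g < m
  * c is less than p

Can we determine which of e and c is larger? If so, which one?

Chaining the given relations: c < k < g < m < e.
So e is larger.

e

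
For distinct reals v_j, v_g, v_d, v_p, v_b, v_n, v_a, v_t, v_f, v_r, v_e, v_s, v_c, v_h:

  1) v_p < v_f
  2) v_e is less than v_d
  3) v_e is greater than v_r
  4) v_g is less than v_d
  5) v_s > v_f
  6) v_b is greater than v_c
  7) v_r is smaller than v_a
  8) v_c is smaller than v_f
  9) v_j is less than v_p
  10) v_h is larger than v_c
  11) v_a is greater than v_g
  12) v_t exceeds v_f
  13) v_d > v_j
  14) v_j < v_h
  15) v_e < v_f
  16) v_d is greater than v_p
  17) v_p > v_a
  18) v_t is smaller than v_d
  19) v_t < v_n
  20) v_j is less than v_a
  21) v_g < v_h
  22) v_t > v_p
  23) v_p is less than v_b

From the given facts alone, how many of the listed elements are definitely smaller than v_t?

8

Directly below v_t: v_p, v_f.
One step further: v_c, v_j, v_e, v_a (6 so far).
One step further: v_g, v_r (8 so far).
No other element is forced below v_t by the given relations, so the count is 8.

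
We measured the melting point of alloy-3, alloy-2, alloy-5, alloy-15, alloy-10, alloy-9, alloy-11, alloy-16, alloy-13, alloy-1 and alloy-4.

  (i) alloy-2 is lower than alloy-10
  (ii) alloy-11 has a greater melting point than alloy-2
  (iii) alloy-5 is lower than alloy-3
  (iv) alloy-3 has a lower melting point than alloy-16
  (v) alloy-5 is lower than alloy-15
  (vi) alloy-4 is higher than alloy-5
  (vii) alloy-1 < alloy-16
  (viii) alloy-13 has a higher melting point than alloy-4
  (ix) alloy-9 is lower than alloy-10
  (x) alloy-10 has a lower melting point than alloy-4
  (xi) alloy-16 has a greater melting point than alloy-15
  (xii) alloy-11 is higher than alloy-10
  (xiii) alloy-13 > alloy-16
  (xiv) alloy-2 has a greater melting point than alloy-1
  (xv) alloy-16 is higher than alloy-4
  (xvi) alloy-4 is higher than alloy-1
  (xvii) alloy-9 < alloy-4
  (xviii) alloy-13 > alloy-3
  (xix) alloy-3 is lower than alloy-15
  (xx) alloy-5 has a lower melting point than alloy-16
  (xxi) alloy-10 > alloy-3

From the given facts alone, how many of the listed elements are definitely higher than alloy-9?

The elements the relations force above alloy-9 are alloy-10, alloy-4, alloy-16, alloy-11, alloy-13 — no chain reaches any other.
That is 5.

5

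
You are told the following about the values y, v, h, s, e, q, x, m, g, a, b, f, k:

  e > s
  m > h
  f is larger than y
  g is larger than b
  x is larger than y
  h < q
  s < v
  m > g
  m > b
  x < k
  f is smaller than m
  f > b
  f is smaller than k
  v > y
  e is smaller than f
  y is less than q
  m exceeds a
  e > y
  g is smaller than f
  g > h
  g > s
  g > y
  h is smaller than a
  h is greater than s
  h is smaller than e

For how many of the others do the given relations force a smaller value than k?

The elements the relations force below k are s, h, b, y, g, e, f, x — no chain reaches any other.
That is 8.

8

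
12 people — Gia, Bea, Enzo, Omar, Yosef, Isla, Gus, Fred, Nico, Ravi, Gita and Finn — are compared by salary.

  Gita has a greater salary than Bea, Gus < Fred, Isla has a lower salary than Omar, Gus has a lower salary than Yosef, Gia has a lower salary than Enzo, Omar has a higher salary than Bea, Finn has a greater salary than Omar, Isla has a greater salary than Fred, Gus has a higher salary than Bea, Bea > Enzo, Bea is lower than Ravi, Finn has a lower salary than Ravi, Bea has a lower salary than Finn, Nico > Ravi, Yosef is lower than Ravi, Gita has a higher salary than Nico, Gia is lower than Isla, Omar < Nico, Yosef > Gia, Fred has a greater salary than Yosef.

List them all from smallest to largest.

Gia < Enzo < Bea < Gus < Yosef < Fred < Isla < Omar < Finn < Ravi < Nico < Gita

The consecutive links are each given: Gia < Enzo; Enzo < Bea; Bea < Gus; Gus < Yosef; Yosef < Fred; Fred < Isla; Isla < Omar; Omar < Finn; Finn < Ravi; Ravi < Nico; Nico < Gita.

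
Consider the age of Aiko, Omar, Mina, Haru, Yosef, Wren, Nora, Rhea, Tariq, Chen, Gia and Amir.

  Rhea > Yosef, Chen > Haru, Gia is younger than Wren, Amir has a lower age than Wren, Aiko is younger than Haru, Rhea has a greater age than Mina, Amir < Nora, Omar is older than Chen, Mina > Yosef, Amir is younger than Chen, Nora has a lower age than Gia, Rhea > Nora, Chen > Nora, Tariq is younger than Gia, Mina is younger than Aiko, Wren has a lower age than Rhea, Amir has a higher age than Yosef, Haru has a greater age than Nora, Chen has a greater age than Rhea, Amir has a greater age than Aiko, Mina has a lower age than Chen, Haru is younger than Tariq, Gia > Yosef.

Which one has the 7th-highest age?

Haru

The consecutive relations fix a unique order: Yosef < Mina < Aiko < Amir < Nora < Haru < Tariq < Gia < Wren < Rhea < Chen < Omar.
The 7th largest is Haru.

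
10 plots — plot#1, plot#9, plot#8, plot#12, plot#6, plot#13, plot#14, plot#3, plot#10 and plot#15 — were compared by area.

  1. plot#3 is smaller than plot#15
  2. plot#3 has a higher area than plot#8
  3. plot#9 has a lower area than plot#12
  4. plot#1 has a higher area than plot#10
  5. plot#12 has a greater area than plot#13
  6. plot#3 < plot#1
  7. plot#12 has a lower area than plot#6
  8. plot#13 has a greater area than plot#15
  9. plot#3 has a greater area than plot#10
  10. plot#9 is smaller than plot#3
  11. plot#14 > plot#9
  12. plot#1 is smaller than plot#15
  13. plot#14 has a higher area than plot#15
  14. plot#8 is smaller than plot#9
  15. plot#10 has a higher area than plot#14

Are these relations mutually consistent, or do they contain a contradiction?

inconsistent

We have plot#15 < plot#14 stated directly, yet also plot#14 < plot#10 < plot#3 < plot#1 < plot#15 by chaining the others — so plot#14 < plot#15. Contradiction.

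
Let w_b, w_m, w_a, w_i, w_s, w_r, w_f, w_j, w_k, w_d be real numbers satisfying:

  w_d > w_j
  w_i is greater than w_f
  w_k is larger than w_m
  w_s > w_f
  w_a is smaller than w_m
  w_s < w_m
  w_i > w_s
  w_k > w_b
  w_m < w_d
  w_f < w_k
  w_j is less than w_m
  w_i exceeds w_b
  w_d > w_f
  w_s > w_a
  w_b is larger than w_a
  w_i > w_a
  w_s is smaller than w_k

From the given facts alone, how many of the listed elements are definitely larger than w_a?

6

Directly above w_a: w_s, w_b, w_m, w_i.
One step further: w_k, w_d (6 so far).
Nothing else is reachable above w_a; 6 in all.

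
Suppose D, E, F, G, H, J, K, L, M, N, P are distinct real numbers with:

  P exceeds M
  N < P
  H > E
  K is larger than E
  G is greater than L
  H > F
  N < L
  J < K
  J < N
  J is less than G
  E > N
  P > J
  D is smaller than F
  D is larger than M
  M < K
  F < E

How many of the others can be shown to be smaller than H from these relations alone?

6

The elements the relations force below H are M, J, N, D, F, E — no chain reaches any other.
That is 6.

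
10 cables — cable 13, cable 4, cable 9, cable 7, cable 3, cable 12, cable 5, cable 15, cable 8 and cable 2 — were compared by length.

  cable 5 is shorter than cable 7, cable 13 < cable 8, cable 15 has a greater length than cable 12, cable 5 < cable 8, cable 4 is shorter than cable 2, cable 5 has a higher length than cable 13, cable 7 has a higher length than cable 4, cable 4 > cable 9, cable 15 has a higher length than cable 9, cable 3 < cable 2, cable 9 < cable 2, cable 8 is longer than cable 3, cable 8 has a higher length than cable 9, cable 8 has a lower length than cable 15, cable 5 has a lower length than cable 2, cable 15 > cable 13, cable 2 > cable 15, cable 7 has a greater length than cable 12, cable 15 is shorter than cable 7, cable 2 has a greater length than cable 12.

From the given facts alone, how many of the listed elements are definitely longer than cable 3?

From cable 3 the given relations immediately reach cable 8, cable 2.
From those, cable 15 — 3 in total.
From those, cable 7 — 4 in total.
No other element is forced above cable 3 by the given relations, so the count is 4.

4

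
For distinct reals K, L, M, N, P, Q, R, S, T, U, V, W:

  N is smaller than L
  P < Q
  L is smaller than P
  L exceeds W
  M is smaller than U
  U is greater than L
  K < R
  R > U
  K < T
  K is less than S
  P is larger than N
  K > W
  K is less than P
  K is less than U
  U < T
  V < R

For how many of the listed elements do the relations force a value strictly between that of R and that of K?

Chaining upward from K reaches: S, U, T, P, Q.
Chaining downward from R reaches: N, W, L, V, M, U.
Strictly between K and R are those in both lists: U — 1 element.

1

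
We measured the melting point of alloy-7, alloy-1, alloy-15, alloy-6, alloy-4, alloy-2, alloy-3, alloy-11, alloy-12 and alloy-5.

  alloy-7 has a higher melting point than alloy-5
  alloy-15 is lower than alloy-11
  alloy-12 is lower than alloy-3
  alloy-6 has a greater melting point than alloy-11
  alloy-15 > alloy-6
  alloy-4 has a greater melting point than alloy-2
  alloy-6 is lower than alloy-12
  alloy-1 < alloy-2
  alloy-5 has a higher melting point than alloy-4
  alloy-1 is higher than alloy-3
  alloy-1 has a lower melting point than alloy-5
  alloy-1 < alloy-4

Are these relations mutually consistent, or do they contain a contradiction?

We have alloy-6 < alloy-15 stated directly, yet also alloy-15 < alloy-11 < alloy-6 by chaining the others — so alloy-15 < alloy-6. Contradiction.

inconsistent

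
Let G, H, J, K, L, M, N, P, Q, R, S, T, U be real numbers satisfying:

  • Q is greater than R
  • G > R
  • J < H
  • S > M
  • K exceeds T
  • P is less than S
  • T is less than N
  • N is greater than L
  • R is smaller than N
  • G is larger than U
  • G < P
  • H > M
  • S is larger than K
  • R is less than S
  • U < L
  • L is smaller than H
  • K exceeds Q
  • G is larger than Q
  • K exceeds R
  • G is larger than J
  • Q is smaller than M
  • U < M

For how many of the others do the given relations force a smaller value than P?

Directly below P: G.
One step further: J, R, U, Q (5 so far).
No other element is forced below P by the given relations, so the count is 5.

5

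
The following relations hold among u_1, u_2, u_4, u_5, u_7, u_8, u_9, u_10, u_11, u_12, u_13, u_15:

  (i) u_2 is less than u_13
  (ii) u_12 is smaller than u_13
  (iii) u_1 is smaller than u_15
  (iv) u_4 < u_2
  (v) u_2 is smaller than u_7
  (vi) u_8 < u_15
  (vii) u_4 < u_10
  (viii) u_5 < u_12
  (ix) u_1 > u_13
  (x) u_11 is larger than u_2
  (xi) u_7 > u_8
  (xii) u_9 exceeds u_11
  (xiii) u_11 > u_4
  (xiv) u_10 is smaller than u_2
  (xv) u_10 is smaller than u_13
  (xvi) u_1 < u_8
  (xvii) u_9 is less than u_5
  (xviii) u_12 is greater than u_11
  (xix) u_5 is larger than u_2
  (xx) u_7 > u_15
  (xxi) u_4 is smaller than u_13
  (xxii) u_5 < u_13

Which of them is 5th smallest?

Piecing the relations together gives one ordering: u_4 < u_10 < u_2 < u_11 < u_9 < u_5 < u_12 < u_13 < u_1 < u_8 < u_15 < u_7.
The 5th smallest is u_9.

u_9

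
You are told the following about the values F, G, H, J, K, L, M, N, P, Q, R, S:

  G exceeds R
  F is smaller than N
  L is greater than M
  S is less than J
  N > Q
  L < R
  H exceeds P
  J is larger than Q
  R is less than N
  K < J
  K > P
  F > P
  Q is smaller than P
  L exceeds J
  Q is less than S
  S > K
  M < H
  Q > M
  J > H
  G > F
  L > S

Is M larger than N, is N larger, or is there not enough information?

N

Following the relations from M: M < Q < P < K < S < J < L < R < N.
So N is larger.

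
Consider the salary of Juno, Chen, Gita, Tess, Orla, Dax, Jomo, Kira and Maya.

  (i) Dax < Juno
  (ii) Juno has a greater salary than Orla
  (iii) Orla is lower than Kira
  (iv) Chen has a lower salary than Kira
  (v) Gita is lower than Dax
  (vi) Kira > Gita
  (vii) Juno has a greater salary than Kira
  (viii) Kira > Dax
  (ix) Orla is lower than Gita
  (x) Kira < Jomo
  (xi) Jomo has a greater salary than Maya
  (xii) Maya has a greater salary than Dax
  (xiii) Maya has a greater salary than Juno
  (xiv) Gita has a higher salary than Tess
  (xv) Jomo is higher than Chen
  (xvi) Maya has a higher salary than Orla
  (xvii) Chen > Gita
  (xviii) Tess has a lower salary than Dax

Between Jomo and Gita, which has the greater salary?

Jomo

Link the given pairs in sequence: Gita < Dax; Dax < Kira; Kira < Juno; Juno < Maya; Maya < Jomo.
Together: Gita < Dax < Kira < Juno < Maya < Jomo.
So Gita < Jomo; Jomo is the higher of the two.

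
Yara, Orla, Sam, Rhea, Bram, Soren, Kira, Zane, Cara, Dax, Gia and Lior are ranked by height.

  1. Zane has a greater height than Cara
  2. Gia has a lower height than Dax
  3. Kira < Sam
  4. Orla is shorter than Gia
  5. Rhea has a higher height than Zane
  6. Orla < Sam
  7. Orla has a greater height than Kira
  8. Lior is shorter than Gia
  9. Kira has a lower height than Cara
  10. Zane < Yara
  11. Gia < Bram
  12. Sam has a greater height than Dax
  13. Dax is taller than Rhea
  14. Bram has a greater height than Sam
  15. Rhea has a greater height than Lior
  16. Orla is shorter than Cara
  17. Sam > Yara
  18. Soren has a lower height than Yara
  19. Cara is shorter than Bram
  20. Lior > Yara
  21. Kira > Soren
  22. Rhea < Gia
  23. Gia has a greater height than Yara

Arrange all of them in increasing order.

Soren < Kira < Orla < Cara < Zane < Yara < Lior < Rhea < Gia < Dax < Sam < Bram

Nothing is placed below Soren, so it is least; from there Soren < Kira; Kira < Orla; Orla < Cara; Cara < Zane; Zane < Yara; Yara < Lior; Lior < Rhea; Rhea < Gia; Gia < Dax; Dax < Sam; Sam < Bram, each given directly.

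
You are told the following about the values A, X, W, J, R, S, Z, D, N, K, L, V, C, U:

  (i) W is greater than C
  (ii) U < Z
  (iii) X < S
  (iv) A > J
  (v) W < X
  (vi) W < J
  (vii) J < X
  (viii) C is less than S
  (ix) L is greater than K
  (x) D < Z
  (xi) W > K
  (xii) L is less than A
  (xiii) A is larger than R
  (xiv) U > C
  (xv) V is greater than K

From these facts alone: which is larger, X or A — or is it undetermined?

undetermined

Following every chain through A: below A we get K, C, W, J, L, R.
X is not reached, and no chain runs the other way from X to A.
So the given relations leave the order of A and X undetermined.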